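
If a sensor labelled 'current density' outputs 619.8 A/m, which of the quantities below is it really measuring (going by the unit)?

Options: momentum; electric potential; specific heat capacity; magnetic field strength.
magnetic field strength

current density should have units dimensionally equivalent to A / m^2 (e.g. A/m²).
The given unit 'A/m' reduces to A / m. Of the listed options, that is the dimensionality of magnetic field strength.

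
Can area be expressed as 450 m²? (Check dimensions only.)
Yes

area has SI base units: m^2
m² reduces to the same SI base units, so it is a valid unit for area.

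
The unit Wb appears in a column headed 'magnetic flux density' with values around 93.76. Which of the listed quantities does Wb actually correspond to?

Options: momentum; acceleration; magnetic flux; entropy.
magnetic flux

magnetic flux density should have units dimensionally equivalent to kg / (A * s^2) (e.g. T).
The given unit 'Wb' reduces to kg * m^2 / (A * s^2). Of the listed options, that is the dimensionality of magnetic flux.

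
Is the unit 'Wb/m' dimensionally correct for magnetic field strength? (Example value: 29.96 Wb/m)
No

magnetic field strength has SI base units: A / m
Wb/m does NOT reduce to A / m; a valid unit for magnetic field strength would be e.g. A/m.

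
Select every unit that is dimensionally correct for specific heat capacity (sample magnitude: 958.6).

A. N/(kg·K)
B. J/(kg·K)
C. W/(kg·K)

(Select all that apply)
B

specific heat capacity has SI base units: m^2 / (s^2 * K)

Checking each option against m^2 / (s^2 * K):
  A. N/(kg·K): ✗ does not match
  B. J/(kg·K): ✓ matches
  C. W/(kg·K): ✗ does not match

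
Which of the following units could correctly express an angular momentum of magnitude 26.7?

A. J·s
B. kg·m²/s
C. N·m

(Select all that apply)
A, B

angular momentum has SI base units: kg * m^2 / s

Checking each option against kg * m^2 / s:
  A. J·s: ✓ matches
  B. kg·m²/s: ✓ matches
  C. N·m: ✗ does not match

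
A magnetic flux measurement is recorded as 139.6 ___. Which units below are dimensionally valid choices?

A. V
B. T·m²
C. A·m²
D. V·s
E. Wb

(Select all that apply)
B, D, E

magnetic flux has SI base units: kg * m^2 / (A * s^2)

Checking each option against kg * m^2 / (A * s^2):
  A. V: ✗ does not match
  B. T·m²: ✓ matches
  C. A·m²: ✗ does not match
  D. V·s: ✓ matches
  E. Wb: ✓ matches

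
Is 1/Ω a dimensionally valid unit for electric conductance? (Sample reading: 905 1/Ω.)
Yes

electric conductance has SI base units: A^2 * s^3 / (kg * m^2)
1/Ω reduces to the same SI base units, so it is a valid unit for electric conductance.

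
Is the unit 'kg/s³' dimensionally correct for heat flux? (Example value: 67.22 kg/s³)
Yes

heat flux has SI base units: kg / s^3
kg/s³ reduces to the same SI base units, so it is a valid unit for heat flux.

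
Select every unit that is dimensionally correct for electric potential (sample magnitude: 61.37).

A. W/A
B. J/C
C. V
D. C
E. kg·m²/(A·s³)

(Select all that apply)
A, B, C, E

electric potential has SI base units: kg * m^2 / (A * s^3)

Checking each option against kg * m^2 / (A * s^3):
  A. W/A: ✓ matches
  B. J/C: ✓ matches
  C. V: ✓ matches
  D. C: ✗ does not match
  E. kg·m²/(A·s³): ✓ matches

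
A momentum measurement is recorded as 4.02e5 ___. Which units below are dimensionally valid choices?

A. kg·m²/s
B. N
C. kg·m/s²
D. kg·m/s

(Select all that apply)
D

momentum has SI base units: kg * m / s

Checking each option against kg * m / s:
  A. kg·m²/s: ✗ does not match
  B. N: ✗ does not match
  C. kg·m/s²: ✗ does not match
  D. kg·m/s: ✓ matches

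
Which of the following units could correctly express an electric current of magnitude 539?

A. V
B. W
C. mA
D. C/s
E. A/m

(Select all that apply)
C, D

electric current has SI base units: A

Checking each option against A:
  A. V: ✗ does not match
  B. W: ✗ does not match
  C. mA: ✓ matches
  D. C/s: ✓ matches
  E. A/m: ✗ does not match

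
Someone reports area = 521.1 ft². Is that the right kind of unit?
Yes

area has SI base units: m^2
ft² reduces to the same SI base units, so it is a valid unit for area.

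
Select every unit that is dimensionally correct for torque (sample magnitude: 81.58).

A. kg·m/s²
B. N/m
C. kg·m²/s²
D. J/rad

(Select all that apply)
C, D

torque has SI base units: kg * m^2 / s^2

Checking each option against kg * m^2 / s^2:
  A. kg·m/s²: ✗ does not match
  B. N/m: ✗ does not match
  C. kg·m²/s²: ✓ matches
  D. J/rad: ✓ matches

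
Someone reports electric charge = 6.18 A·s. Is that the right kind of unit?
Yes

electric charge has SI base units: A * s
A·s reduces to the same SI base units, so it is a valid unit for electric charge.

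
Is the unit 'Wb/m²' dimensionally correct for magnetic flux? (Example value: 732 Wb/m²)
No

magnetic flux has SI base units: kg * m^2 / (A * s^2)
Wb/m² does NOT reduce to kg * m^2 / (A * s^2); a valid unit for magnetic flux would be e.g. Wb.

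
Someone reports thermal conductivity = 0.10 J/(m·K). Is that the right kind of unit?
No

thermal conductivity has SI base units: kg * m / (s^3 * K)
J/(m·K) does NOT reduce to kg * m / (s^3 * K); a valid unit for thermal conductivity would be e.g. W/(m·K).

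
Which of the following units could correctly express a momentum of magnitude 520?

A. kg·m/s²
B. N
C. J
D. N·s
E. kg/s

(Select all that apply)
D

momentum has SI base units: kg * m / s

Checking each option against kg * m / s:
  A. kg·m/s²: ✗ does not match
  B. N: ✗ does not match
  C. J: ✗ does not match
  D. N·s: ✓ matches
  E. kg/s: ✗ does not match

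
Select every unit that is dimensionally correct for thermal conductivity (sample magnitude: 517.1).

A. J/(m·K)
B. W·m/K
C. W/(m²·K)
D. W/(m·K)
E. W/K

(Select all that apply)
D

thermal conductivity has SI base units: kg * m / (s^3 * K)

Checking each option against kg * m / (s^3 * K):
  A. J/(m·K): ✗ does not match
  B. W·m/K: ✗ does not match
  C. W/(m²·K): ✗ does not match
  D. W/(m·K): ✓ matches
  E. W/K: ✗ does not match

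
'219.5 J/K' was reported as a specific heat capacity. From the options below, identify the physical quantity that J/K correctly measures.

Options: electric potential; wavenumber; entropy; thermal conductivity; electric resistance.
entropy

specific heat capacity should have units dimensionally equivalent to m^2 / (s^2 * K) (e.g. J/(kg·K)).
The given unit 'J/K' reduces to kg * m^2 / (s^2 * K). Of the listed options, that is the dimensionality of entropy.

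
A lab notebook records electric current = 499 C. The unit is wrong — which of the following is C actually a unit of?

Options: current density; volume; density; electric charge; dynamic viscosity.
electric charge

electric current should have units dimensionally equivalent to A (e.g. A).
The given unit 'C' reduces to A * s. Of the listed options, that is the dimensionality of electric charge.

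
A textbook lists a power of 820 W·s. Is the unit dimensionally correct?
No

power has SI base units: kg * m^2 / s^3
W·s does NOT reduce to kg * m^2 / s^3; a valid unit for power would be e.g. W.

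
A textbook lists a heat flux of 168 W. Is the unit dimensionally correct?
No

heat flux has SI base units: kg / s^3
W does NOT reduce to kg / s^3; a valid unit for heat flux would be e.g. W/m².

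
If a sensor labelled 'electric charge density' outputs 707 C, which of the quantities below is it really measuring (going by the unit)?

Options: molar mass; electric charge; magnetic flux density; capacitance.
electric charge

electric charge density should have units dimensionally equivalent to A * s / m^3 (e.g. C/m³).
The given unit 'C' reduces to A * s. Of the listed options, that is the dimensionality of electric charge.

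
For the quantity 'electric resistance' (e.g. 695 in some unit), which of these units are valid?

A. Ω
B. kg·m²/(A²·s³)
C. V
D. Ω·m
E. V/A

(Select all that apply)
A, B, E

electric resistance has SI base units: kg * m^2 / (A^2 * s^3)

Checking each option against kg * m^2 / (A^2 * s^3):
  A. Ω: ✓ matches
  B. kg·m²/(A²·s³): ✓ matches
  C. V: ✗ does not match
  D. Ω·m: ✗ does not match
  E. V/A: ✓ matches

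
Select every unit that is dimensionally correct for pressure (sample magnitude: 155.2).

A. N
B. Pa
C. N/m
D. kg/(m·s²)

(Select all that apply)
B, D

pressure has SI base units: kg / (m * s^2)

Checking each option against kg / (m * s^2):
  A. N: ✗ does not match
  B. Pa: ✓ matches
  C. N/m: ✗ does not match
  D. kg/(m·s²): ✓ matches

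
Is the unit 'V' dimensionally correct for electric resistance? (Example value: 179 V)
No

electric resistance has SI base units: kg * m^2 / (A^2 * s^3)
V does NOT reduce to kg * m^2 / (A^2 * s^3); a valid unit for electric resistance would be e.g. Ω.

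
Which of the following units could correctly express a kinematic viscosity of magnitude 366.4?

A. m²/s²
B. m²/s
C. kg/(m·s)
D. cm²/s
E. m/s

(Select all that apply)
B, D

kinematic viscosity has SI base units: m^2 / s

Checking each option against m^2 / s:
  A. m²/s²: ✗ does not match
  B. m²/s: ✓ matches
  C. kg/(m·s): ✗ does not match
  D. cm²/s: ✓ matches
  E. m/s: ✗ does not match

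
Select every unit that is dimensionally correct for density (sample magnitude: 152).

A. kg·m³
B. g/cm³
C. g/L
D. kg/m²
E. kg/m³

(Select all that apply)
B, C, E

density has SI base units: kg / m^3

Checking each option against kg / m^3:
  A. kg·m³: ✗ does not match
  B. g/cm³: ✓ matches
  C. g/L: ✓ matches
  D. kg/m²: ✗ does not match
  E. kg/m³: ✓ matches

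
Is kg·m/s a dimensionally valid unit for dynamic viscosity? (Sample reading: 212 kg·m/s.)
No

dynamic viscosity has SI base units: kg / (m * s)
kg·m/s does NOT reduce to kg / (m * s); a valid unit for dynamic viscosity would be e.g. Pa·s.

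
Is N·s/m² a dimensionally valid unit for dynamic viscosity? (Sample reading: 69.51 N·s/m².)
Yes

dynamic viscosity has SI base units: kg / (m * s)
N·s/m² reduces to the same SI base units, so it is a valid unit for dynamic viscosity.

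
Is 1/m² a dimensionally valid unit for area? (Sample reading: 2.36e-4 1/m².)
No

area has SI base units: m^2
1/m² does NOT reduce to m^2; a valid unit for area would be e.g. m².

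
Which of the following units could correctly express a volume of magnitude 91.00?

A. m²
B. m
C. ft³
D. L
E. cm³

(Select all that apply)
C, D, E

volume has SI base units: m^3

Checking each option against m^3:
  A. m²: ✗ does not match
  B. m: ✗ does not match
  C. ft³: ✓ matches
  D. L: ✓ matches
  E. cm³: ✓ matches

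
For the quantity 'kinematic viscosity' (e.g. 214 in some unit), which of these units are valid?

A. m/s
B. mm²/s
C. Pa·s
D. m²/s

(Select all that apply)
B, D

kinematic viscosity has SI base units: m^2 / s

Checking each option against m^2 / s:
  A. m/s: ✗ does not match
  B. mm²/s: ✓ matches
  C. Pa·s: ✗ does not match
  D. m²/s: ✓ matches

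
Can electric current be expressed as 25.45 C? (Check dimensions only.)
No

electric current has SI base units: A
C does NOT reduce to A; a valid unit for electric current would be e.g. A.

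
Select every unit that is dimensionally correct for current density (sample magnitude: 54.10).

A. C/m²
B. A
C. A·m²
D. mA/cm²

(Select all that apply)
D

current density has SI base units: A / m^2

Checking each option against A / m^2:
  A. C/m²: ✗ does not match
  B. A: ✗ does not match
  C. A·m²: ✗ does not match
  D. mA/cm²: ✓ matches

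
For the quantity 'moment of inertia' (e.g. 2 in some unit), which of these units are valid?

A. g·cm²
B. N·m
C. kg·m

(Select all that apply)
A

moment of inertia has SI base units: kg * m^2

Checking each option against kg * m^2:
  A. g·cm²: ✓ matches
  B. N·m: ✗ does not match
  C. kg·m: ✗ does not match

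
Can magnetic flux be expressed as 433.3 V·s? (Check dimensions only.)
Yes

magnetic flux has SI base units: kg * m^2 / (A * s^2)
V·s reduces to the same SI base units, so it is a valid unit for magnetic flux.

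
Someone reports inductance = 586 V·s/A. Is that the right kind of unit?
Yes

inductance has SI base units: kg * m^2 / (A^2 * s^2)
V·s/A reduces to the same SI base units, so it is a valid unit for inductance.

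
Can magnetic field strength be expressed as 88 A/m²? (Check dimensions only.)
No

magnetic field strength has SI base units: A / m
A/m² does NOT reduce to A / m; a valid unit for magnetic field strength would be e.g. A/m.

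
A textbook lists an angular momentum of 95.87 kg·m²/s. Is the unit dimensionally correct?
Yes

angular momentum has SI base units: kg * m^2 / s
kg·m²/s reduces to the same SI base units, so it is a valid unit for angular momentum.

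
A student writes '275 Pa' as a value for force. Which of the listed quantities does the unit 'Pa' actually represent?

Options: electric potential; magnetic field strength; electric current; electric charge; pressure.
pressure

force should have units dimensionally equivalent to kg * m / s^2 (e.g. N).
The given unit 'Pa' reduces to kg / (m * s^2). Of the listed options, that is the dimensionality of pressure.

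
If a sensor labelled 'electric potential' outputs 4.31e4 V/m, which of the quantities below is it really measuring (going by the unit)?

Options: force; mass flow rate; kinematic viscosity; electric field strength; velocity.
electric field strength

electric potential should have units dimensionally equivalent to kg * m^2 / (A * s^3) (e.g. V).
The given unit 'V/m' reduces to kg * m / (A * s^3). Of the listed options, that is the dimensionality of electric field strength.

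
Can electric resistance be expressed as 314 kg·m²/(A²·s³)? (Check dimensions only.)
Yes

electric resistance has SI base units: kg * m^2 / (A^2 * s^3)
kg·m²/(A²·s³) reduces to the same SI base units, so it is a valid unit for electric resistance.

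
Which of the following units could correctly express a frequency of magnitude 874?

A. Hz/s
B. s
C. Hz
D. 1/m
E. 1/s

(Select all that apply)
C, E

frequency has SI base units: 1 / s

Checking each option against 1 / s:
  A. Hz/s: ✗ does not match
  B. s: ✗ does not match
  C. Hz: ✓ matches
  D. 1/m: ✗ does not match
  E. 1/s: ✓ matches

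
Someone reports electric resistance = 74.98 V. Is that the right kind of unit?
No

electric resistance has SI base units: kg * m^2 / (A^2 * s^3)
V does NOT reduce to kg * m^2 / (A^2 * s^3); a valid unit for electric resistance would be e.g. Ω.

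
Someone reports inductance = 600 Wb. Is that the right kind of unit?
No

inductance has SI base units: kg * m^2 / (A^2 * s^2)
Wb does NOT reduce to kg * m^2 / (A^2 * s^2); a valid unit for inductance would be e.g. H.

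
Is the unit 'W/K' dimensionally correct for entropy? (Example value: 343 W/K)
No

entropy has SI base units: kg * m^2 / (s^2 * K)
W/K does NOT reduce to kg * m^2 / (s^2 * K); a valid unit for entropy would be e.g. J/K.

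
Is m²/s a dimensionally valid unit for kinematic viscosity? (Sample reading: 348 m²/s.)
Yes

kinematic viscosity has SI base units: m^2 / s
m²/s reduces to the same SI base units, so it is a valid unit for kinematic viscosity.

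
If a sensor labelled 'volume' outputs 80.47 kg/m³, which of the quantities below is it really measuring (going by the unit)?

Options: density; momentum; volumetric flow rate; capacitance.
density

volume should have units dimensionally equivalent to m^3 (e.g. m³).
The given unit 'kg/m³' reduces to kg / m^3. Of the listed options, that is the dimensionality of density.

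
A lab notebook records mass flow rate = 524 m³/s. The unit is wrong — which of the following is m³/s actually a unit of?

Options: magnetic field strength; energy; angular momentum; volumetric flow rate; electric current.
volumetric flow rate

mass flow rate should have units dimensionally equivalent to kg / s (e.g. kg/s).
The given unit 'm³/s' reduces to m^3 / s. Of the listed options, that is the dimensionality of volumetric flow rate.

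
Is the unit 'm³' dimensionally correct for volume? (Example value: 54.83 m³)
Yes

volume has SI base units: m^3
m³ reduces to the same SI base units, so it is a valid unit for volume.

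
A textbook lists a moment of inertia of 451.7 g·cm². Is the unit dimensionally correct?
Yes

moment of inertia has SI base units: kg * m^2
g·cm² reduces to the same SI base units, so it is a valid unit for moment of inertia.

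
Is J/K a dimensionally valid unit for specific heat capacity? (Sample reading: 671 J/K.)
No

specific heat capacity has SI base units: m^2 / (s^2 * K)
J/K does NOT reduce to m^2 / (s^2 * K); a valid unit for specific heat capacity would be e.g. J/(kg·K).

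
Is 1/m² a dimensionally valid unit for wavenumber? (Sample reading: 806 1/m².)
No

wavenumber has SI base units: 1 / m
1/m² does NOT reduce to 1 / m; a valid unit for wavenumber would be e.g. 1/m.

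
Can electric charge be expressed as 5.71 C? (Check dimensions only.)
Yes

electric charge has SI base units: A * s
C reduces to the same SI base units, so it is a valid unit for electric charge.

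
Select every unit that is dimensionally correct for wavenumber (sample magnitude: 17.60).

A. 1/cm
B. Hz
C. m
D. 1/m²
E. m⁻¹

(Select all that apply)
A, E

wavenumber has SI base units: 1 / m

Checking each option against 1 / m:
  A. 1/cm: ✓ matches
  B. Hz: ✗ does not match
  C. m: ✗ does not match
  D. 1/m²: ✗ does not match
  E. m⁻¹: ✓ matches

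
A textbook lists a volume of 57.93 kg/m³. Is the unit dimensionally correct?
No

volume has SI base units: m^3
kg/m³ does NOT reduce to m^3; a valid unit for volume would be e.g. m³.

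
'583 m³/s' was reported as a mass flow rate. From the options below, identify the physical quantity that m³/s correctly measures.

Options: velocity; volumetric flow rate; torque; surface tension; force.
volumetric flow rate

mass flow rate should have units dimensionally equivalent to kg / s (e.g. kg/s).
The given unit 'm³/s' reduces to m^3 / s. Of the listed options, that is the dimensionality of volumetric flow rate.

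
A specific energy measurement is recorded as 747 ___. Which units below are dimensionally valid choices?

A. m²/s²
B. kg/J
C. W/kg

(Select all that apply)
A

specific energy has SI base units: m^2 / s^2

Checking each option against m^2 / s^2:
  A. m²/s²: ✓ matches
  B. kg/J: ✗ does not match
  C. W/kg: ✗ does not match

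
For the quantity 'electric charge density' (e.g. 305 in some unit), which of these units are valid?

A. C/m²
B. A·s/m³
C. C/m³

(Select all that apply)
B, C

electric charge density has SI base units: A * s / m^3

Checking each option against A * s / m^3:
  A. C/m²: ✗ does not match
  B. A·s/m³: ✓ matches
  C. C/m³: ✓ matches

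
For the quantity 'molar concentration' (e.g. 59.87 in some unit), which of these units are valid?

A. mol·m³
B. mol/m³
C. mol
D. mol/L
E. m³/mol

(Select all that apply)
B, D

molar concentration has SI base units: mol / m^3

Checking each option against mol / m^3:
  A. mol·m³: ✗ does not match
  B. mol/m³: ✓ matches
  C. mol: ✗ does not match
  D. mol/L: ✓ matches
  E. m³/mol: ✗ does not match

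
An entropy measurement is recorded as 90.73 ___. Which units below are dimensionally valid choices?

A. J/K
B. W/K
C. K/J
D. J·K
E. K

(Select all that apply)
A

entropy has SI base units: kg * m^2 / (s^2 * K)

Checking each option against kg * m^2 / (s^2 * K):
  A. J/K: ✓ matches
  B. W/K: ✗ does not match
  C. K/J: ✗ does not match
  D. J·K: ✗ does not match
  E. K: ✗ does not match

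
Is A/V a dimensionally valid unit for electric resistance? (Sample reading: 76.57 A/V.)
No

electric resistance has SI base units: kg * m^2 / (A^2 * s^3)
A/V does NOT reduce to kg * m^2 / (A^2 * s^3); a valid unit for electric resistance would be e.g. Ω.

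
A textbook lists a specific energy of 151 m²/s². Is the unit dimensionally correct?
Yes

specific energy has SI base units: m^2 / s^2
m²/s² reduces to the same SI base units, so it is a valid unit for specific energy.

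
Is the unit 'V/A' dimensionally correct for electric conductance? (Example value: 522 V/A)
No

electric conductance has SI base units: A^2 * s^3 / (kg * m^2)
V/A does NOT reduce to A^2 * s^3 / (kg * m^2); a valid unit for electric conductance would be e.g. S.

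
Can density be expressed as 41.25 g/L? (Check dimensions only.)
Yes

density has SI base units: kg / m^3
g/L reduces to the same SI base units, so it is a valid unit for density.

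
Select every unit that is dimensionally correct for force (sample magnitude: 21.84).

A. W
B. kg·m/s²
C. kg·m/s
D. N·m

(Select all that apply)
B

force has SI base units: kg * m / s^2

Checking each option against kg * m / s^2:
  A. W: ✗ does not match
  B. kg·m/s²: ✓ matches
  C. kg·m/s: ✗ does not match
  D. N·m: ✗ does not match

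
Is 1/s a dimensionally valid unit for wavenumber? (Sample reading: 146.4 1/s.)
No

wavenumber has SI base units: 1 / m
1/s does NOT reduce to 1 / m; a valid unit for wavenumber would be e.g. 1/m.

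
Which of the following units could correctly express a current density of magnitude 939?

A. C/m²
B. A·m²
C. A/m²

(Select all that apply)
C

current density has SI base units: A / m^2

Checking each option against A / m^2:
  A. C/m²: ✗ does not match
  B. A·m²: ✗ does not match
  C. A/m²: ✓ matches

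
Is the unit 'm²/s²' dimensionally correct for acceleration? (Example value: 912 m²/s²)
No

acceleration has SI base units: m / s^2
m²/s² does NOT reduce to m / s^2; a valid unit for acceleration would be e.g. m/s².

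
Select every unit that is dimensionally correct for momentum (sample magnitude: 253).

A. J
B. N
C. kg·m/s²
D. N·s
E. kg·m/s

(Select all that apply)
D, E

momentum has SI base units: kg * m / s

Checking each option against kg * m / s:
  A. J: ✗ does not match
  B. N: ✗ does not match
  C. kg·m/s²: ✗ does not match
  D. N·s: ✓ matches
  E. kg·m/s: ✓ matches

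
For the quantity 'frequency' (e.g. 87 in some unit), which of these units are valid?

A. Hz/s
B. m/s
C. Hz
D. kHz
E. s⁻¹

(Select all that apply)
C, D, E

frequency has SI base units: 1 / s

Checking each option against 1 / s:
  A. Hz/s: ✗ does not match
  B. m/s: ✗ does not match
  C. Hz: ✓ matches
  D. kHz: ✓ matches
  E. s⁻¹: ✓ matches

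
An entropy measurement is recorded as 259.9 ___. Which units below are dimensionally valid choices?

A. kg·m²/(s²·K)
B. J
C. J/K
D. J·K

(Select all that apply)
A, C

entropy has SI base units: kg * m^2 / (s^2 * K)

Checking each option against kg * m^2 / (s^2 * K):
  A. kg·m²/(s²·K): ✓ matches
  B. J: ✗ does not match
  C. J/K: ✓ matches
  D. J·K: ✗ does not match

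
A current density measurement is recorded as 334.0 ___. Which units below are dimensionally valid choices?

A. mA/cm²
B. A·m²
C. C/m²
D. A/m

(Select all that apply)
A

current density has SI base units: A / m^2

Checking each option against A / m^2:
  A. mA/cm²: ✓ matches
  B. A·m²: ✗ does not match
  C. C/m²: ✗ does not match
  D. A/m: ✗ does not match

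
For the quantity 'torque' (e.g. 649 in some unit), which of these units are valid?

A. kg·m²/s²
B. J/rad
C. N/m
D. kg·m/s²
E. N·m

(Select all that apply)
A, B, E

torque has SI base units: kg * m^2 / s^2

Checking each option against kg * m^2 / s^2:
  A. kg·m²/s²: ✓ matches
  B. J/rad: ✓ matches
  C. N/m: ✗ does not match
  D. kg·m/s²: ✗ does not match
  E. N·m: ✓ matches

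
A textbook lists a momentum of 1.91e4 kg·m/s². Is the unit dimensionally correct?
No

momentum has SI base units: kg * m / s
kg·m/s² does NOT reduce to kg * m / s; a valid unit for momentum would be e.g. kg·m/s.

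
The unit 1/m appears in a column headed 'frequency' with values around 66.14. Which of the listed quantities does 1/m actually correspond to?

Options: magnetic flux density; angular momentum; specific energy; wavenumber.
wavenumber

frequency should have units dimensionally equivalent to 1 / s (e.g. Hz).
The given unit '1/m' reduces to 1 / m. Of the listed options, that is the dimensionality of wavenumber.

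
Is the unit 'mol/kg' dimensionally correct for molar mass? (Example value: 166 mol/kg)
No

molar mass has SI base units: kg / mol
mol/kg does NOT reduce to kg / mol; a valid unit for molar mass would be e.g. kg/mol.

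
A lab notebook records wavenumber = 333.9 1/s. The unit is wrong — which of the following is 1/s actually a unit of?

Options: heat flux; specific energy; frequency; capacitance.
frequency

wavenumber should have units dimensionally equivalent to 1 / m (e.g. 1/m).
The given unit '1/s' reduces to 1 / s. Of the listed options, that is the dimensionality of frequency.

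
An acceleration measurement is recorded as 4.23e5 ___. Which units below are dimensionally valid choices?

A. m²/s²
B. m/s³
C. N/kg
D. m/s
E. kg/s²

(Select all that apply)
C

acceleration has SI base units: m / s^2

Checking each option against m / s^2:
  A. m²/s²: ✗ does not match
  B. m/s³: ✗ does not match
  C. N/kg: ✓ matches
  D. m/s: ✗ does not match
  E. kg/s²: ✗ does not match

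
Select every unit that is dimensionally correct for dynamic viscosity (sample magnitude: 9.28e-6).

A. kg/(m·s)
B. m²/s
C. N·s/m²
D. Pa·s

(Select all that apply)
A, C, D

dynamic viscosity has SI base units: kg / (m * s)

Checking each option against kg / (m * s):
  A. kg/(m·s): ✓ matches
  B. m²/s: ✗ does not match
  C. N·s/m²: ✓ matches
  D. Pa·s: ✓ matches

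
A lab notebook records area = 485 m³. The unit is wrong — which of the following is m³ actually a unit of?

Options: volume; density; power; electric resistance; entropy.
volume

area should have units dimensionally equivalent to m^2 (e.g. m²).
The given unit 'm³' reduces to m^3. Of the listed options, that is the dimensionality of volume.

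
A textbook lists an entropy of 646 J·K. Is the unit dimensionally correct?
No

entropy has SI base units: kg * m^2 / (s^2 * K)
J·K does NOT reduce to kg * m^2 / (s^2 * K); a valid unit for entropy would be e.g. J/K.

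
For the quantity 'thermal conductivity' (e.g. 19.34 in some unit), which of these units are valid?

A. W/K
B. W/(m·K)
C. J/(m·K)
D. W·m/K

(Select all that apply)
B

thermal conductivity has SI base units: kg * m / (s^3 * K)

Checking each option against kg * m / (s^3 * K):
  A. W/K: ✗ does not match
  B. W/(m·K): ✓ matches
  C. J/(m·K): ✗ does not match
  D. W·m/K: ✗ does not match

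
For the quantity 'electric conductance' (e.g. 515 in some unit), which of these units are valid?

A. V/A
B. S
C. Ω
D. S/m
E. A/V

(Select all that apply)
B, E

electric conductance has SI base units: A^2 * s^3 / (kg * m^2)

Checking each option against A^2 * s^3 / (kg * m^2):
  A. V/A: ✗ does not match
  B. S: ✓ matches
  C. Ω: ✗ does not match
  D. S/m: ✗ does not match
  E. A/V: ✓ matches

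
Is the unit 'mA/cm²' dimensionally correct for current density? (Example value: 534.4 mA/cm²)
Yes

current density has SI base units: A / m^2
mA/cm² reduces to the same SI base units, so it is a valid unit for current density.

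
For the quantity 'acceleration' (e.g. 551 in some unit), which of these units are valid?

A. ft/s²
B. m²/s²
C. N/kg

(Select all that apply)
A, C

acceleration has SI base units: m / s^2

Checking each option against m / s^2:
  A. ft/s²: ✓ matches
  B. m²/s²: ✗ does not match
  C. N/kg: ✓ matches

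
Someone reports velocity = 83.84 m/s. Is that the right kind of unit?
Yes

velocity has SI base units: m / s
m/s reduces to the same SI base units, so it is a valid unit for velocity.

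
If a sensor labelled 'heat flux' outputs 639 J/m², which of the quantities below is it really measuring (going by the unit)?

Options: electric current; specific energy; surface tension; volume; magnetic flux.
surface tension

heat flux should have units dimensionally equivalent to kg / s^3 (e.g. W/m²).
The given unit 'J/m²' reduces to kg / s^2. Of the listed options, that is the dimensionality of surface tension.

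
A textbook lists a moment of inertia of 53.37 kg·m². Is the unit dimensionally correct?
Yes

moment of inertia has SI base units: kg * m^2
kg·m² reduces to the same SI base units, so it is a valid unit for moment of inertia.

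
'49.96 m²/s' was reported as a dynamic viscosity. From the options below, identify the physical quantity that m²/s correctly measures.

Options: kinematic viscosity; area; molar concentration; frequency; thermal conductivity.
kinematic viscosity

dynamic viscosity should have units dimensionally equivalent to kg / (m * s) (e.g. Pa·s).
The given unit 'm²/s' reduces to m^2 / s. Of the listed options, that is the dimensionality of kinematic viscosity.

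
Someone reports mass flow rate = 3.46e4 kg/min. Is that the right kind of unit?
Yes

mass flow rate has SI base units: kg / s
kg/min reduces to the same SI base units, so it is a valid unit for mass flow rate.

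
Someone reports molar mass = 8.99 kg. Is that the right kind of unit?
No

molar mass has SI base units: kg / mol
kg does NOT reduce to kg / mol; a valid unit for molar mass would be e.g. kg/mol.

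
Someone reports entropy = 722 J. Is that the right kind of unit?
No

entropy has SI base units: kg * m^2 / (s^2 * K)
J does NOT reduce to kg * m^2 / (s^2 * K); a valid unit for entropy would be e.g. J/K.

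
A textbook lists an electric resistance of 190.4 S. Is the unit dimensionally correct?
No

electric resistance has SI base units: kg * m^2 / (A^2 * s^3)
S does NOT reduce to kg * m^2 / (A^2 * s^3); a valid unit for electric resistance would be e.g. Ω.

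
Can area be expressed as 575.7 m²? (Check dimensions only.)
Yes

area has SI base units: m^2
m² reduces to the same SI base units, so it is a valid unit for area.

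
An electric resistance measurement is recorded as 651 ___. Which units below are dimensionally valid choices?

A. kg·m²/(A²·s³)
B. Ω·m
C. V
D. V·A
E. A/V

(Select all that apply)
A

electric resistance has SI base units: kg * m^2 / (A^2 * s^3)

Checking each option against kg * m^2 / (A^2 * s^3):
  A. kg·m²/(A²·s³): ✓ matches
  B. Ω·m: ✗ does not match
  C. V: ✗ does not match
  D. V·A: ✗ does not match
  E. A/V: ✗ does not match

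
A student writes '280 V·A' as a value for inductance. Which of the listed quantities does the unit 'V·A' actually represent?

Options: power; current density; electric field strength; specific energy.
power

inductance should have units dimensionally equivalent to kg * m^2 / (A^2 * s^2) (e.g. H).
The given unit 'V·A' reduces to kg * m^2 / s^3. Of the listed options, that is the dimensionality of power.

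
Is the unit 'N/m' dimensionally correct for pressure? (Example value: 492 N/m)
No

pressure has SI base units: kg / (m * s^2)
N/m does NOT reduce to kg / (m * s^2); a valid unit for pressure would be e.g. Pa.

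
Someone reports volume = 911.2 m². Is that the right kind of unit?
No

volume has SI base units: m^3
m² does NOT reduce to m^3; a valid unit for volume would be e.g. m³.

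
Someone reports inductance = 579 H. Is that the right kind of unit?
Yes

inductance has SI base units: kg * m^2 / (A^2 * s^2)
H reduces to the same SI base units, so it is a valid unit for inductance.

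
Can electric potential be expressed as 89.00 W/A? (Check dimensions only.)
Yes

electric potential has SI base units: kg * m^2 / (A * s^3)
W/A reduces to the same SI base units, so it is a valid unit for electric potential.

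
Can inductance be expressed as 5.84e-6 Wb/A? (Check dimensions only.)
Yes

inductance has SI base units: kg * m^2 / (A^2 * s^2)
Wb/A reduces to the same SI base units, so it is a valid unit for inductance.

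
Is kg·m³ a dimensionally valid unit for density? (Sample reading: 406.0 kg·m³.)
No

density has SI base units: kg / m^3
kg·m³ does NOT reduce to kg / m^3; a valid unit for density would be e.g. kg/m³.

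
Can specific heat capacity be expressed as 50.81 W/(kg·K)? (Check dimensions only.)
No

specific heat capacity has SI base units: m^2 / (s^2 * K)
W/(kg·K) does NOT reduce to m^2 / (s^2 * K); a valid unit for specific heat capacity would be e.g. J/(kg·K).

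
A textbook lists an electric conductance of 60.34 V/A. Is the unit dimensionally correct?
No

electric conductance has SI base units: A^2 * s^3 / (kg * m^2)
V/A does NOT reduce to A^2 * s^3 / (kg * m^2); a valid unit for electric conductance would be e.g. S.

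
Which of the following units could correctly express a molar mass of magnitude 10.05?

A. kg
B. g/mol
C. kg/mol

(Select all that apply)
B, C

molar mass has SI base units: kg / mol

Checking each option against kg / mol:
  A. kg: ✗ does not match
  B. g/mol: ✓ matches
  C. kg/mol: ✓ matches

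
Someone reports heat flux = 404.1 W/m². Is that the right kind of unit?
Yes

heat flux has SI base units: kg / s^3
W/m² reduces to the same SI base units, so it is a valid unit for heat flux.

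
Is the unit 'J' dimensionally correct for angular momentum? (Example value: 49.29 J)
No

angular momentum has SI base units: kg * m^2 / s
J does NOT reduce to kg * m^2 / s; a valid unit for angular momentum would be e.g. kg·m²/s.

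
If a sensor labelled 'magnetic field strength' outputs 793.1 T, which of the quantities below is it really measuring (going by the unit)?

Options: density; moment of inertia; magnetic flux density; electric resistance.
magnetic flux density

magnetic field strength should have units dimensionally equivalent to A / m (e.g. A/m).
The given unit 'T' reduces to kg / (A * s^2). Of the listed options, that is the dimensionality of magnetic flux density.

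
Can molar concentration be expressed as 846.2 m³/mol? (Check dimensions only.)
No

molar concentration has SI base units: mol / m^3
m³/mol does NOT reduce to mol / m^3; a valid unit for molar concentration would be e.g. mol/m³.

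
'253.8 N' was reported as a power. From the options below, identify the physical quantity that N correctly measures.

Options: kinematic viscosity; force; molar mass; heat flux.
force

power should have units dimensionally equivalent to kg * m^2 / s^3 (e.g. W).
The given unit 'N' reduces to kg * m / s^2. Of the listed options, that is the dimensionality of force.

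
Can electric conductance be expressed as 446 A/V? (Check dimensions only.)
Yes

electric conductance has SI base units: A^2 * s^3 / (kg * m^2)
A/V reduces to the same SI base units, so it is a valid unit for electric conductance.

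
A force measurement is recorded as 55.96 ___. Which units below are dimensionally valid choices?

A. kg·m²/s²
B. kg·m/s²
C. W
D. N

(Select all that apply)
B, D

force has SI base units: kg * m / s^2

Checking each option against kg * m / s^2:
  A. kg·m²/s²: ✗ does not match
  B. kg·m/s²: ✓ matches
  C. W: ✗ does not match
  D. N: ✓ matches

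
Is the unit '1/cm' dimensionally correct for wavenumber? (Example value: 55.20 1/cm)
Yes

wavenumber has SI base units: 1 / m
1/cm reduces to the same SI base units, so it is a valid unit for wavenumber.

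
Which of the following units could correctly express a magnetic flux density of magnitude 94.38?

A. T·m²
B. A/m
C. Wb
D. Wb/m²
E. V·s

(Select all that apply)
D

magnetic flux density has SI base units: kg / (A * s^2)

Checking each option against kg / (A * s^2):
  A. T·m²: ✗ does not match
  B. A/m: ✗ does not match
  C. Wb: ✗ does not match
  D. Wb/m²: ✓ matches
  E. V·s: ✗ does not match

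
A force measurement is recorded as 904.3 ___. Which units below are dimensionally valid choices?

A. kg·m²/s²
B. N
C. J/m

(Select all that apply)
B, C

force has SI base units: kg * m / s^2

Checking each option against kg * m / s^2:
  A. kg·m²/s²: ✗ does not match
  B. N: ✓ matches
  C. J/m: ✓ matches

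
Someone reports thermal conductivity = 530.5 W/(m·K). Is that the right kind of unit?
Yes

thermal conductivity has SI base units: kg * m / (s^3 * K)
W/(m·K) reduces to the same SI base units, so it is a valid unit for thermal conductivity.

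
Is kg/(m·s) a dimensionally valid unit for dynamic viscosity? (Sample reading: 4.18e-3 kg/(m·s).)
Yes

dynamic viscosity has SI base units: kg / (m * s)
kg/(m·s) reduces to the same SI base units, so it is a valid unit for dynamic viscosity.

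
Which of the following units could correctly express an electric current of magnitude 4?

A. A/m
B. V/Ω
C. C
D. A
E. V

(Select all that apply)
B, D

electric current has SI base units: A

Checking each option against A:
  A. A/m: ✗ does not match
  B. V/Ω: ✓ matches
  C. C: ✗ does not match
  D. A: ✓ matches
  E. V: ✗ does not match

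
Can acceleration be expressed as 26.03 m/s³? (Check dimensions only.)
No

acceleration has SI base units: m / s^2
m/s³ does NOT reduce to m / s^2; a valid unit for acceleration would be e.g. m/s².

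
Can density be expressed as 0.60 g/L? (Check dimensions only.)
Yes

density has SI base units: kg / m^3
g/L reduces to the same SI base units, so it is a valid unit for density.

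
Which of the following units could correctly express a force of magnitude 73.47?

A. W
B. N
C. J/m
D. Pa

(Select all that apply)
B, C

force has SI base units: kg * m / s^2

Checking each option against kg * m / s^2:
  A. W: ✗ does not match
  B. N: ✓ matches
  C. J/m: ✓ matches
  D. Pa: ✗ does not match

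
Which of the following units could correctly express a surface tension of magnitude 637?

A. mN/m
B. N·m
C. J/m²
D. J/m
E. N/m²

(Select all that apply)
A, C

surface tension has SI base units: kg / s^2

Checking each option against kg / s^2:
  A. mN/m: ✓ matches
  B. N·m: ✗ does not match
  C. J/m²: ✓ matches
  D. J/m: ✗ does not match
  E. N/m²: ✗ does not match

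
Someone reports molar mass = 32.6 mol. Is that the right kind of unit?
No

molar mass has SI base units: kg / mol
mol does NOT reduce to kg / mol; a valid unit for molar mass would be e.g. kg/mol.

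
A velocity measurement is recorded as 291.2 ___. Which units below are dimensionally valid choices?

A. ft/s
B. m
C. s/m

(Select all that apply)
A

velocity has SI base units: m / s

Checking each option against m / s:
  A. ft/s: ✓ matches
  B. m: ✗ does not match
  C. s/m: ✗ does not match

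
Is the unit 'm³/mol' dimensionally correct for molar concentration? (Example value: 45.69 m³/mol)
No

molar concentration has SI base units: mol / m^3
m³/mol does NOT reduce to mol / m^3; a valid unit for molar concentration would be e.g. mol/m³.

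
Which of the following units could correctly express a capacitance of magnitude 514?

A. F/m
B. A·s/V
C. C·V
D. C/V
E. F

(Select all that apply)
B, D, E

capacitance has SI base units: A^2 * s^4 / (kg * m^2)

Checking each option against A^2 * s^4 / (kg * m^2):
  A. F/m: ✗ does not match
  B. A·s/V: ✓ matches
  C. C·V: ✗ does not match
  D. C/V: ✓ matches
  E. F: ✓ matches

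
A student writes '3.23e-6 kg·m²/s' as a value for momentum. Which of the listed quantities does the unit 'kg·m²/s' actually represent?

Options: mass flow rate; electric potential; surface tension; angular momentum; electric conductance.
angular momentum

momentum should have units dimensionally equivalent to kg * m / s (e.g. kg·m/s).
The given unit 'kg·m²/s' reduces to kg * m^2 / s. Of the listed options, that is the dimensionality of angular momentum.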